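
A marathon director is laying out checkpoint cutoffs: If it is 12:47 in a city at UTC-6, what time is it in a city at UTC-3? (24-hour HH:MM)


Local time: 12:47 at UTC-6 (offset -6h)
Target zone: UTC-3 (offset -3h)
Difference: -3 - (-6) = 3 hours
Calculation: 12 + (3) = 15
Result: 15:47

15:47


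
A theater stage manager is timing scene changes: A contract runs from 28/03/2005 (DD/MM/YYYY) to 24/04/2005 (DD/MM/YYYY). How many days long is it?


Start date: 2005-03-28
End date: 2005-04-24
Mar 2005: +4 days
Apr 2005: +23 days
Total: 27 days

27


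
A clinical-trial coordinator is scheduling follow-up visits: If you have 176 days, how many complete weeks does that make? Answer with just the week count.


Total days: 176
Days per week: 7
Division: 176 / 7 = 25 remainder 1
Complete weeks: 25
Remaining days: 1

25


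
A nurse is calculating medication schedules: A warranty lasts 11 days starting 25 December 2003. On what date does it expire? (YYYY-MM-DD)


Start: 2003-12-25
Adding 11 days
Days remaining in December: 6
After December: 5 days still to add
January 2004 has 31 days, need 5
Result: 2004-01-05

2004-01-05


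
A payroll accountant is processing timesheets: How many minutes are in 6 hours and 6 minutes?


Hours: 6
Minutes: 6
Convert hours to minutes: 6 x 60 = 360
Add remaining minutes: 360 + 6 = 366

366


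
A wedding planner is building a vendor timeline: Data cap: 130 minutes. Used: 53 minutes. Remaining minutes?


Total budget: 130 minutes
Time used: 53 minutes
Remaining: 130 - 53 = 77 minutes
Percent used: 40.8%
Percent remaining: 59.2%

77


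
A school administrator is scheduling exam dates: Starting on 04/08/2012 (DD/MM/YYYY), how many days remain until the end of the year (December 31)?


Start: August 04, 2012
End: December 31, 2012
Days left in August: 27
September: 30
October: 31
November: 30
December: 31
Sum of remaining months: 122
Total: 27 + 122 = 149

149


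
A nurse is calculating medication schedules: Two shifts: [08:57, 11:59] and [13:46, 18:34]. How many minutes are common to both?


Interval A: [537, 719] minutes from midnight
Interval B: [826, 1114] minutes from midnight
Overlap start = max(537, 826) = 826
Overlap end = min(719, 1114) = 719
End <= start, so the intervals do not overlap: 0 minutes

0


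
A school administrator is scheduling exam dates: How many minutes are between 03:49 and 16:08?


Start time: 03:49 = 229 minutes from midnight
End time: 16:08 = 968 minutes from midnight
Difference: 968 - 229 = 739 minutes
That is 12 hours and 19 minutes

739


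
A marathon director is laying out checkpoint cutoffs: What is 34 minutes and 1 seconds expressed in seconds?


Minutes: 34
Extra seconds: 1
Seconds per minute: 60
Minutes to seconds: 34 x 60 = 2040
Total: 2040 + 1 = 2041

2041


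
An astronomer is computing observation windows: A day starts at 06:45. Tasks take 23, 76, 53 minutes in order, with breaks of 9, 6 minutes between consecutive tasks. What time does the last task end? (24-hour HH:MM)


Start: 06:45 = 405 min from midnight
  after task 1 (23 min): 07:08
  after break (9 min): 07:17
  after task 2 (76 min): 08:33
  after break (6 min): 08:39
  after task 3 (53 min): 09:32
Total elapsed: 167 minutes
End time: 09:32

09:32


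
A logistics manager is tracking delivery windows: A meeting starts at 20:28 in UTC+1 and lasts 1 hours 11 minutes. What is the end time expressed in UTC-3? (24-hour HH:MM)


Start: 20:28 in UTC+1
Step 1 - add duration:
  minutes: 28 + 11 = 39
  hours: 20 + 1 + 0 = 21
  end in UTC+1: 21:39
Step 2 - convert UTC+1 -> UTC-3:
  offset difference: -3 - (1) = -4 hours
  21 + (-4) = 17 -> mod 24 = 17
Result: 17:39 in UTC-3

17:39


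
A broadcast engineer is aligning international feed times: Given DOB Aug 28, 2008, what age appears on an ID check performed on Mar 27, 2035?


Birth: 2008-08-28
Reference: 2035-03-27
Year difference: 2035 - 2008 = 27
Has birthday (08-28) occurred by 03-27? No
Birthday not yet reached this year -> subtract 1
Age in full years: 26

26


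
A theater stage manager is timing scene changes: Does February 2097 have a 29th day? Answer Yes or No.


Year: 2097
Divisible by 4? 2097 / 4 = 524.25 -> No
Not divisible by 4, so NOT a leap year

No


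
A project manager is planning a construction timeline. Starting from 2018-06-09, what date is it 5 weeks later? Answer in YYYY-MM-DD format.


Start: 2018-06-09
Weeks to add: 5
Convert to days: 5 x 7 = 35 days
Add 35 days to 2018-06-09
Result: 2018-07-14

2018-07-14


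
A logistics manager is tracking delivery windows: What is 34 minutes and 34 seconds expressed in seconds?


Minutes: 34
Extra seconds: 34
Seconds per minute: 60
Minutes to seconds: 34 x 60 = 2040
Total: 2040 + 34 = 2074

2074


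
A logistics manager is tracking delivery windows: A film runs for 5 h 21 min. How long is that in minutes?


Hours: 5
Minutes: 21
Convert hours to minutes: 5 x 60 = 300
Add remaining minutes: 300 + 21 = 321

321


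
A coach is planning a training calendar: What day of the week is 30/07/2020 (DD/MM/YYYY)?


Date: 2020-07-30
January 1, 2020 is a Wednesday
Day of year: 212
Offset from Jan 1: 211 days
211 mod 7 = 1
Result: Thursday

Thursday


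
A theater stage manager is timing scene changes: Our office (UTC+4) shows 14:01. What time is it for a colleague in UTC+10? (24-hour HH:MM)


Local time: 14:01 at UTC+4 (offset 4h)
Target zone: UTC+10 (offset 10h)
Difference: 10 - (4) = 6 hours
Calculation: 14 + (6) = 20
Result: 20:01

20:01


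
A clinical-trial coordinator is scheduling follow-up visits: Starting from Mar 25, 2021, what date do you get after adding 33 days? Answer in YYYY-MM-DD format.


Start: 2021-03-25
Adding 33 days
Days remaining in March: 6
After March: 27 days still to add
April 2021 has 30 days, need 27
Result: 2021-04-27

2021-04-27


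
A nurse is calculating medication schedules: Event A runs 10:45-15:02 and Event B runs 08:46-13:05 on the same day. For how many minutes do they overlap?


Interval A: [645, 902] minutes from midnight
Interval B: [526, 785] minutes from midnight
Overlap start = max(645, 526) = 645
Overlap end = min(902, 785) = 785
Overlap = 785 - 645 = 140 minutes

140


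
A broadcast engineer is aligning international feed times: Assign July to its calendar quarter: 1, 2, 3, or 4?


Month: July (month 7)
Q1: January-March (months 1-3)
Q2: April-June (months 4-6)
Q3: July-September (months 7-9)
Q4: October-December (months 10-12)
Month 7 falls in Q3

3


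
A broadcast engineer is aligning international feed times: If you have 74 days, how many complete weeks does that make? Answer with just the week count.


Total days: 74
Days per week: 7
Division: 74 / 7 = 10 remainder 4
Complete weeks: 10
Remaining days: 4

10


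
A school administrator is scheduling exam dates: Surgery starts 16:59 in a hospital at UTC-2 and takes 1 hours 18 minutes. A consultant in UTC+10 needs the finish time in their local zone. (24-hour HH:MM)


Start: 16:59 in UTC-2
Step 1 - add duration:
  minutes: 59 + 18 = 77 (carry 1h)
  hours: 16 + 1 + 1 = 18
  end in UTC-2: 18:17
Step 2 - convert UTC-2 -> UTC+10:
  offset difference: 10 - (-2) = 12 hours
  18 + (12) = 30 -> mod 24 = 6
Result: 06:17 in UTC+10

06:17


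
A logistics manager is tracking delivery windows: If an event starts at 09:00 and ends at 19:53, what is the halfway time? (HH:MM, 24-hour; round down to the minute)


Start time: 09:00 = 540 minutes from midnight
End time: 19:53 = 1193 minutes from midnight
Sum: 540 + 1193 = 1733
Midpoint: 1733 / 2 = 866 minutes
Convert: 866 / 60 = 14 hours, 26 minutes
Result: 14:26

14:26


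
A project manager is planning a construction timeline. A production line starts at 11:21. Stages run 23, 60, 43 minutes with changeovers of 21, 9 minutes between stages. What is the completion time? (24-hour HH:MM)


Start: 11:21 = 681 min from midnight
  after task 1 (23 min): 11:44
  after break (21 min): 12:05
  after task 2 (60 min): 13:05
  after break (9 min): 13:14
  after task 3 (43 min): 13:57
Total elapsed: 156 minutes
End time: 13:57

13:57


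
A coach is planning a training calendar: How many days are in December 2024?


Month: December
Year: 2024
December is a 31-day month
Total: 31 days

31


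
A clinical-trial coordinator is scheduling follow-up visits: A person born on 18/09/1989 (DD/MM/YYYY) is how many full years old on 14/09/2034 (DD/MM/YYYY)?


Birth: 1989-09-18
Reference: 2034-09-14
Year difference: 2034 - 1989 = 45
Has birthday (09-18) occurred by 09-14? No
Birthday not yet reached this year -> subtract 1
Age in full years: 44

44


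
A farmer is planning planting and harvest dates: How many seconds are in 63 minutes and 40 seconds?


Minutes: 63
Seconds: 40
Convert minutes to seconds: 63 x 60 = 3780
Add remaining seconds: 3780 + 40 = 3820

3820


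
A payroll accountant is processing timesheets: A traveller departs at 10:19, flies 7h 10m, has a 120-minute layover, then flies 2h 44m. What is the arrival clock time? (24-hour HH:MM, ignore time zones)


Depart: 10:19
Leg 1: +430 min -> 17:29
Layover: +120 min -> 19:29
Leg 2: +164 min -> 22:13
Total travel: 714 minutes = 11h 54m
Arrival: 22:13

22:13


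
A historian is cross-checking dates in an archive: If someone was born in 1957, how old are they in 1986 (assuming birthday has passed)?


Birth year: 1957
Current year: 1986
Age = current year - birth year
Age = 1986 - 1957 = 29

29


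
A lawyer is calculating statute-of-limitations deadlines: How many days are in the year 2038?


Year: 2038
Check leap year rules:
Divisible by 4? No
2038 is not a leap year
Days: 365

365


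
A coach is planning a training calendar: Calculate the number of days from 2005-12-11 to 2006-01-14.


Start date: 2005-12-11
End date: 2006-01-14
Dec 2005: +21 days
Jan 2006: +13 days
Total: 34 days

34


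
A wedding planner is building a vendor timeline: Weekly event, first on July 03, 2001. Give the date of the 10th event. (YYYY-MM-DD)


First occurrence: 2001-07-03 (occurrence 1)
Each occurrence is 7 days after the previous.
Occurrence 10 is 9 weeks after the first.
9 weeks = 63 days
2001-07-03 + 63 days = 2001-09-04

2001-09-04


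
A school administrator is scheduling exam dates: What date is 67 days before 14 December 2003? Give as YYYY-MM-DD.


Start: 2003-12-14
Subtracting 67 days
Days already passed in December: 14
After going back through December: 53 more days to subtract
November 2003: 30 days, 23 remaining
October 2003 has 31 days, need 23
Result: 2003-10-08

2003-10-08


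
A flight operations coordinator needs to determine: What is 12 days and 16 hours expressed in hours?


Days: 12
Extra hours: 16
Hours per day: 24
Days to hours: 12 x 24 = 288
Total: 288 + 16 = 304

304


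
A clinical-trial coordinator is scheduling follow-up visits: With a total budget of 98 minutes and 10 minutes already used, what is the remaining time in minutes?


Total budget: 98 minutes
Time used: 10 minutes
Remaining: 98 - 10 = 88 minutes
Percent used: 10.2%
Percent remaining: 89.8%

88


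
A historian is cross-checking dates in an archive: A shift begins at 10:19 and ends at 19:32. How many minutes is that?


Start time: 10:19 = 619 minutes from midnight
End time: 19:32 = 1172 minutes from midnight
Difference: 1172 - 619 = 553 minutes
That is 9 hours and 13 minutes

553


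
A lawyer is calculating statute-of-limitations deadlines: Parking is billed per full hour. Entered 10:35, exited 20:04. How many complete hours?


Start: 10:35
End: 20:04
Hour difference: 20 - 10 = 10 hours
Minute difference: 4 - 35 = -31 minutes
Total minutes: 569
Complete hours: 569 / 60 = 9 (remainder 29)

9


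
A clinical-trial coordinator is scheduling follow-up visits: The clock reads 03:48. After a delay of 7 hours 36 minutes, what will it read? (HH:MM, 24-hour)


Start time: 03:48
Adding: 7 hours 36 minutes
Minutes: 48 + 36 = 84
Minute overflow: 84 >= 60, so carry 1 hour, minutes = 24
Hours: 3 + 7 + 1 = 11
Result: 11:24

11:24


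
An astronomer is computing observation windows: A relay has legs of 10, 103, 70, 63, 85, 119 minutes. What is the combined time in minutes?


Durations: 10, 103, 70, 63, 85, 119
Running sum: 10
+ 103 = 113
+ 70 = 183
+ 63 = 246
+ 85 = 331
+ 119 = 450
Total duration: 450 minutes
That is 7 hours and 30 minutes

450


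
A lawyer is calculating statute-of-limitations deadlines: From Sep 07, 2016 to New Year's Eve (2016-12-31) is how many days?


Start: September 07, 2016
End: December 31, 2016
Days left in September: 23
October: 31
November: 30
December: 31
Sum of remaining months: 92
Total: 23 + 92 = 115

115


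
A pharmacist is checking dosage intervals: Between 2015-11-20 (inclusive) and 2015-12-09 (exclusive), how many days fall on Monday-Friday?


Start: 2015-11-20 (Friday)
End (exclusive): 2015-12-09 (Wednesday)
Total calendar days: 19
Full weeks: 19 // 7 = 2 -> 10 weekdays
Remaining 5 days starting on Friday:
  Fri(w), Sat(-), Sun(-), Mon(w), Tue(w) -> 3 weekdays
Total business days: 10 + 3 = 13

13


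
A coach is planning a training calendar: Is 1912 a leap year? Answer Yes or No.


Year: 1912
Divisible by 4? 1912 / 4 = 478.0 -> Yes
Divisible by 100? 1912 / 100 = 19.12 -> No
Divisible by 4 but not 100, so it IS a leap year

Yes


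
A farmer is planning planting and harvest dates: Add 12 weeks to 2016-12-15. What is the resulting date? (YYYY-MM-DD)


Start: 2016-12-15
Weeks to add: 12
Convert to days: 12 x 7 = 84 days
Add 84 days to 2016-12-15
Result: 2017-03-09

2017-03-09


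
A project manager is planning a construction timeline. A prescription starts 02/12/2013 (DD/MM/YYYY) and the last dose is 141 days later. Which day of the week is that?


Start: 2013-12-02 (Monday)
Step 1 - find target date: add 141 days
  2013-12-02 + 141 days = 2014-04-22
Step 2 - day of week:
  141 mod 7 = 1
  Monday + 1 days -> Tuesday
Result: Tuesday (2014-04-22)

Tuesday


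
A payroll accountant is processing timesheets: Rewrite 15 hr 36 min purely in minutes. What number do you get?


Hours: 15
Extra minutes: 36
Minutes per hour: 60
Hours to minutes: 15 x 60 = 900
Total: 900 + 36 = 936

936


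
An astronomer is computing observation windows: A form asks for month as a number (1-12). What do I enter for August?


Calendar month order:
7. July
8. August <--
9. September
August is month number 8

8


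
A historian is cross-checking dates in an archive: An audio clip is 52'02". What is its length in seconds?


Minutes: 52
Seconds: 2
Convert minutes to seconds: 52 x 60 = 3120
Add remaining seconds: 3120 + 2 = 3122

3122


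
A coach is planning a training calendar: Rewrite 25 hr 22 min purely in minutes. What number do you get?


Hours: 25
Extra minutes: 22
Minutes per hour: 60
Hours to minutes: 25 x 60 = 1500
Total: 1500 + 22 = 1522

1522


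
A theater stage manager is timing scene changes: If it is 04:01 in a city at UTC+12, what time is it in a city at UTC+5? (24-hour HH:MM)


Local time: 04:01 at UTC+12 (offset 12h)
Target zone: UTC+5 (offset 5h)
Difference: 5 - (12) = -7 hours
Calculation: 4 + (-7) = -3
Wraparound: (-3) mod 24 = 21
Result: 21:01

21:01


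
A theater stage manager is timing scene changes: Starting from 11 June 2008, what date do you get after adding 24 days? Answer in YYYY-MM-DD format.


Start: 2008-06-11
Adding 24 days
Days remaining in June: 19
After June: 5 days still to add
July 2008 has 31 days, need 5
Result: 2008-07-05

2008-07-05


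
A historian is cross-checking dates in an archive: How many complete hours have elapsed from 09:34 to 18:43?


Start: 09:34
End: 18:43
Hour difference: 18 - 9 = 9 hours
Minute difference: 43 - 34 = 9 minutes
Total minutes: 549
Complete hours: 549 / 60 = 9 (remainder 9)

9


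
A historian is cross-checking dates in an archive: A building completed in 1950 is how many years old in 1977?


Birth year: 1950
Current year: 1977
Age = current year - birth year
Age = 1977 - 1950 = 27

27


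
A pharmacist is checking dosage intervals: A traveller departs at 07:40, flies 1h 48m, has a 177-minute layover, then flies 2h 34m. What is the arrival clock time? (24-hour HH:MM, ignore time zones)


Depart: 07:40
Leg 1: +108 min -> 09:28
Layover: +177 min -> 12:25
Leg 2: +154 min -> 14:59
Total travel: 439 minutes = 7h 19m
Arrival: 14:59

14:59


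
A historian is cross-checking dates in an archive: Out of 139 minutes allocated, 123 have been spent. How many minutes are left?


Total budget: 139 minutes
Time used: 123 minutes
Remaining: 139 - 123 = 16 minutes
Percent used: 88.5%
Percent remaining: 11.5%

16


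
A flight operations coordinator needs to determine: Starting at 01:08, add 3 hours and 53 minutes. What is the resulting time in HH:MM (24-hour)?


Start time: 01:08
Adding: 3 hours 53 minutes
Minutes: 8 + 53 = 61
Minute overflow: 61 >= 60, so carry 1 hour, minutes = 1
Hours: 1 + 3 + 1 = 5
Result: 05:01

05:01


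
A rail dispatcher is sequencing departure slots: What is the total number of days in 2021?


Year: 2021
Check leap year rules:
Divisible by 4? No
2021 is not a leap year
Days: 365

365


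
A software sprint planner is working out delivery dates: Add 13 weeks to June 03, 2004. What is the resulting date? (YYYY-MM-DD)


Start: 2004-06-03
Weeks to add: 13
Convert to days: 13 x 7 = 91 days
Add 91 days to 2004-06-03
Result: 2004-09-02

2004-09-02


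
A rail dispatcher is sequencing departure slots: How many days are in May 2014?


Month: May
Year: 2014
May is a 31-day month
Total: 31 days

31


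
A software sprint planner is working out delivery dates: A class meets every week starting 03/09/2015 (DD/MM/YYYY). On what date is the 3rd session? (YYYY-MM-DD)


First occurrence: 2015-09-03 (occurrence 1)
Each occurrence is 7 days after the previous.
Occurrence 3 is 2 weeks after the first.
2 weeks = 14 days
2015-09-03 + 14 days = 2015-09-17

2015-09-17


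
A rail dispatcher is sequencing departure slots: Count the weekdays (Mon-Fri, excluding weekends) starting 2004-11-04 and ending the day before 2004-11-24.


Start: 2004-11-04 (Thursday)
End (exclusive): 2004-11-24 (Wednesday)
Total calendar days: 20
Full weeks: 20 // 7 = 2 -> 10 weekdays
Remaining 6 days starting on Thursday:
  Thu(w), Fri(w), Sat(-), Sun(-), Mon(w), Tue(w) -> 4 weekdays
Total business days: 10 + 4 = 14

14


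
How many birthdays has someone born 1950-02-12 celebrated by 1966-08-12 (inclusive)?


Birth: 1950-02-12
Reference: 1966-08-12
Year difference: 1966 - 1950 = 16
Has birthday (02-12) occurred by 08-12? Yes
Age in full years: 16

16


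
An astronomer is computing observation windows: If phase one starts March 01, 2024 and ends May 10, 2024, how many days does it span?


Start date: 2024-03-01
End date: 2024-05-10
Mar 2024: +31 days
Apr 2024: +30 days
May 2024: +9 days
Total: 70 days

70


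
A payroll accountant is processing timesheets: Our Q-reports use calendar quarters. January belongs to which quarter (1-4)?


Month: January (month 1)
Q1: January-March (months 1-3)
Q2: April-June (months 4-6)
Q3: July-September (months 7-9)
Q4: October-December (months 10-12)
Month 1 falls in Q1

1


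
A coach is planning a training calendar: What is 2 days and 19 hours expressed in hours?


Days: 2
Extra hours: 19
Hours per day: 24
Days to hours: 2 x 24 = 48
Total: 48 + 19 = 67

67


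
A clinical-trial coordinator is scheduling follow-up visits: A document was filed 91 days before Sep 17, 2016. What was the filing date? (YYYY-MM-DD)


Start: 2016-09-17
Subtracting 91 days
Days already passed in September: 17
After going back through September: 74 more days to subtract
August 2016: 31 days, 43 remaining
July 2016: 31 days, 12 remaining
June 2016 has 30 days, need 12
Result: 2016-06-18

2016-06-18


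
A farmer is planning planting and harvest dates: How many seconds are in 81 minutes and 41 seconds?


Minutes: 81
Extra seconds: 41
Seconds per minute: 60
Minutes to seconds: 81 x 60 = 4860
Total: 4860 + 41 = 4901

4901


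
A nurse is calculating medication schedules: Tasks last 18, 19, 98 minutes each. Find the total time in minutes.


Durations: 18, 19, 98
Running sum: 18
+ 19 = 37
+ 98 = 135
Total duration: 135 minutes
That is 2 hours and 15 minutes

135


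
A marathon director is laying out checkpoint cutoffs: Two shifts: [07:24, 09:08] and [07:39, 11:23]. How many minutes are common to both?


Interval A: [444, 548] minutes from midnight
Interval B: [459, 683] minutes from midnight
Overlap start = max(444, 459) = 459
Overlap end = min(548, 683) = 548
Overlap = 548 - 459 = 89 minutes

89


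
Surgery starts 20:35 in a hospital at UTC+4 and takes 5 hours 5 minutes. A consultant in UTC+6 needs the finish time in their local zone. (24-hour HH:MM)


Start: 20:35 in UTC+4
Step 1 - add duration:
  minutes: 35 + 5 = 40
  hours: 20 + 5 + 0 = 25
  end in UTC+4: 01:40
Step 2 - convert UTC+4 -> UTC+6:
  offset difference: 6 - (4) = 2 hours
  1 + (2) = 3 -> mod 24 = 3
Result: 03:40 in UTC+6

03:40


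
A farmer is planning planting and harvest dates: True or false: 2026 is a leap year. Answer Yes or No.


Year: 2026
Divisible by 4? 2026 / 4 = 506.5 -> No
Not divisible by 4, so NOT a leap year

No


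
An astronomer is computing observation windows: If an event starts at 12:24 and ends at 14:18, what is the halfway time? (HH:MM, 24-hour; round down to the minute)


Start time: 12:24 = 744 minutes from midnight
End time: 14:18 = 858 minutes from midnight
Sum: 744 + 858 = 1602
Midpoint: 1602 / 2 = 801 minutes
Convert: 801 / 60 = 13 hours, 21 minutes
Result: 13:21

13:21


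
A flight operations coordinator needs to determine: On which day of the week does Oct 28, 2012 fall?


Date: 2012-10-28
January 1, 2012 is a Sunday
Day of year: 302
Offset from Jan 1: 301 days
301 mod 7 = 0
Result: Sunday

Sunday


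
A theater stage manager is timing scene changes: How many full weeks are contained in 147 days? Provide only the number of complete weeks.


Total days: 147
Days per week: 7
Division: 147 / 7 = 21 remainder 0
Complete weeks: 21
Remaining days: 0

21


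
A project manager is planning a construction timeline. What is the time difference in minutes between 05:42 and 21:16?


Start time: 05:42 = 342 minutes from midnight
End time: 21:16 = 1276 minutes from midnight
Difference: 1276 - 342 = 934 minutes
That is 15 hours and 34 minutes

934


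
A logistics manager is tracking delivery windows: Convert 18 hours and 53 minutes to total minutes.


Hours: 18
Minutes: 53
Convert hours to minutes: 18 x 60 = 1080
Add remaining minutes: 1080 + 53 = 1133

1133


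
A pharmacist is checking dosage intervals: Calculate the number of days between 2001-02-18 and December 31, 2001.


Start: February 18, 2001
End: December 31, 2001
Days left in February: 10
March: 31
April: 30
May: 31
June: 30
... plus remaining months
Sum of remaining months: 306
Total: 10 + 306 = 316

316


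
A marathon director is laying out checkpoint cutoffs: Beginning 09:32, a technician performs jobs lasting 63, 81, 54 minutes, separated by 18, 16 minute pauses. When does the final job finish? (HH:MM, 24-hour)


Start: 09:32 = 572 min from midnight
  after task 1 (63 min): 10:35
  after break (18 min): 10:53
  after task 2 (81 min): 12:14
  after break (16 min): 12:30
  after task 3 (54 min): 13:24
Total elapsed: 232 minutes
End time: 13:24

13:24


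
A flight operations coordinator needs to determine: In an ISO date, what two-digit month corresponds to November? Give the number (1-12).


Calendar month order:
10. October
11. November <--
12. December
November is month number 11

11


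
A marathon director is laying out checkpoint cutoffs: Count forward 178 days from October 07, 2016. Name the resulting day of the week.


Start: 2016-10-07 (Friday)
Step 1 - find target date: add 178 days
  2016-10-07 + 178 days = 2017-04-03
Step 2 - day of week:
  178 mod 7 = 3
  Friday + 3 days -> Monday
Result: Monday (2017-04-03)

Monday


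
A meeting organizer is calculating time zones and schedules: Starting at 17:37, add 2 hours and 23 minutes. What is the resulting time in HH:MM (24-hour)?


Start time: 17:37
Adding: 2 hours 23 minutes
Minutes: 37 + 23 = 60
Minute overflow: 60 >= 60, so carry 1 hour, minutes = 0
Hours: 17 + 2 + 1 = 20
Result: 20:00

20:00


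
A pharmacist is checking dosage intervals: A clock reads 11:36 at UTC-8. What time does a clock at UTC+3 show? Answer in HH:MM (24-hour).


Local time: 11:36 at UTC-8 (offset -8h)
Target zone: UTC+3 (offset 3h)
Difference: 3 - (-8) = 11 hours
Calculation: 11 + (11) = 22
Result: 22:36

22:36


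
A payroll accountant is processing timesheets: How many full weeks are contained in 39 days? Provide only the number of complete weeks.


Total days: 39
Days per week: 7
Division: 39 / 7 = 5 remainder 4
Complete weeks: 5
Remaining days: 4

5


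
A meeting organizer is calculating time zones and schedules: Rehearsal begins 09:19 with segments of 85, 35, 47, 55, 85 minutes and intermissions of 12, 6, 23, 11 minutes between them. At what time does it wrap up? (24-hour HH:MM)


Start: 09:19 = 559 min from midnight
  after task 1 (85 min): 10:44
  after break (12 min): 10:56
  after task 2 (35 min): 11:31
  after break (6 min): 11:37
  after task 3 (47 min): 12:24
  after break (23 min): 12:47
  after task 4 (55 min): 13:42
  after break (11 min): 13:53
  after task 5 (85 min): 15:18
Total elapsed: 359 minutes
End time: 15:18

15:18


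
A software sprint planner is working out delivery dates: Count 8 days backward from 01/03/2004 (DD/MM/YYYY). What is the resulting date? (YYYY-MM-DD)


Start: 2004-03-01
Subtracting 8 days
Days already passed in March: 1
After going back through March: 7 more days to subtract
February 2004 has 29 days, need 7
Result: 2004-02-22

2004-02-22


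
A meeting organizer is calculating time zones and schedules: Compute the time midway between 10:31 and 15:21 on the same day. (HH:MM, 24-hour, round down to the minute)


Start time: 10:31 = 631 minutes from midnight
End time: 15:21 = 921 minutes from midnight
Sum: 631 + 921 = 1552
Midpoint: 1552 / 2 = 776 minutes
Convert: 776 / 60 = 12 hours, 56 minutes
Result: 12:56

12:56


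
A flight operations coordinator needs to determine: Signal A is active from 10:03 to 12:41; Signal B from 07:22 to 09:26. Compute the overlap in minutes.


Interval A: [603, 761] minutes from midnight
Interval B: [442, 566] minutes from midnight
Overlap start = max(603, 442) = 603
Overlap end = min(761, 566) = 566
End <= start, so the intervals do not overlap: 0 minutes

0


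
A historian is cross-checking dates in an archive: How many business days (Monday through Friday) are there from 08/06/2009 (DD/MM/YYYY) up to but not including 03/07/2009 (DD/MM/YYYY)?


Start: 2009-06-08 (Monday)
End (exclusive): 2009-07-03 (Friday)
Total calendar days: 25
Full weeks: 25 // 7 = 3 -> 15 weekdays
Remaining 4 days starting on Monday:
  Mon(w), Tue(w), Wed(w), Thu(w) -> 4 weekdays
Total business days: 15 + 4 = 19

19


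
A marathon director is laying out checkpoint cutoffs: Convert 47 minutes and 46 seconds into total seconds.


Minutes: 47
Seconds: 46
Convert minutes to seconds: 47 x 60 = 2820
Add remaining seconds: 2820 + 46 = 2866

2866


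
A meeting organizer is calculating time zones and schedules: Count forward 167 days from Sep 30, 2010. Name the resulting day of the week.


Start: 2010-09-30 (Thursday)
Step 1 - find target date: add 167 days
  2010-09-30 + 167 days = 2011-03-16
Step 2 - day of week:
  167 mod 7 = 6
  Thursday + 6 days -> Wednesday
Result: Wednesday (2011-03-16)

Wednesday


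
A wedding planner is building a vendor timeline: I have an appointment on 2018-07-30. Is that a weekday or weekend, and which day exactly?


Date: 2018-07-30
January 1, 2018 is a Monday
Day of year: 211
Offset from Jan 1: 210 days
210 mod 7 = 0
Result: Monday

Monday


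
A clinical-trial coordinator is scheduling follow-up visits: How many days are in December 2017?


Month: December
Year: 2017
December is a 31-day month
Total: 31 days

31


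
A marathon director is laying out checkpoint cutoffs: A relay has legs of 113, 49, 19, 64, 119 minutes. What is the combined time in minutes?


Durations: 113, 49, 19, 64, 119
Running sum: 113
+ 49 = 162
+ 19 = 181
+ 64 = 245
+ 119 = 364
Total duration: 364 minutes
That is 6 hours and 4 minutes

364


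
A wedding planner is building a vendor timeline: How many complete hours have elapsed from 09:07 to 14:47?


Start: 09:07
End: 14:47
Hour difference: 14 - 9 = 5 hours
Minute difference: 47 - 7 = 40 minutes
Total minutes: 340
Complete hours: 340 / 60 = 5 (remainder 40)

5


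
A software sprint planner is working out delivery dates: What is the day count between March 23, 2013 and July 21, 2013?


Start date: 2013-03-23
End date: 2013-07-21
Mar 2013: +9 days
Apr 2013: +30 days
May 2013: +31 days
Jun 2013: +30 days
Jul 2013: +20 days
Total: 120 days

120


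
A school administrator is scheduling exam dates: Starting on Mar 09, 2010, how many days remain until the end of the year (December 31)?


Start: March 09, 2010
End: December 31, 2010
Days left in March: 22
April: 30
May: 31
June: 30
July: 31
... plus remaining months
Sum of remaining months: 275
Total: 22 + 275 = 297

297


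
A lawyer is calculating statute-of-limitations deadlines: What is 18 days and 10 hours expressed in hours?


Days: 18
Extra hours: 10
Hours per day: 24
Days to hours: 18 x 24 = 432
Total: 432 + 10 = 442

442


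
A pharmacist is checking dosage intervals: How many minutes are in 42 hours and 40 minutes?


Hours: 42
Extra minutes: 40
Minutes per hour: 60
Hours to minutes: 42 x 60 = 2520
Total: 2520 + 40 = 2560

2560


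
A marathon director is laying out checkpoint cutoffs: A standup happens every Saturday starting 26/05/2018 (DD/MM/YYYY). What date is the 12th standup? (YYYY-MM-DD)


First occurrence: 2018-05-26 (occurrence 1)
Each occurrence is 7 days after the previous.
Occurrence 12 is 11 weeks after the first.
11 weeks = 77 days
2018-05-26 + 77 days = 2018-08-11

2018-08-11


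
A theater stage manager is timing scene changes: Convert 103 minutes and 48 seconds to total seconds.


Minutes: 103
Extra seconds: 48
Seconds per minute: 60
Minutes to seconds: 103 x 60 = 6180
Total: 6180 + 48 = 6228

6228


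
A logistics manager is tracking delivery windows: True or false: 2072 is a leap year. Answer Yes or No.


Year: 2072
Divisible by 4? 2072 / 4 = 518.0 -> Yes
Divisible by 100? 2072 / 100 = 20.72 -> No
Divisible by 4 but not 100, so it IS a leap year

Yes


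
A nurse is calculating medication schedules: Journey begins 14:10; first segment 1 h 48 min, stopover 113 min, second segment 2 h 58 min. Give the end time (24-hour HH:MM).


Depart: 14:10
Leg 1: +108 min -> 15:58
Layover: +113 min -> 17:51
Leg 2: +178 min -> 20:49
Total travel: 399 minutes = 6h 39m
Arrival: 20:49

20:49


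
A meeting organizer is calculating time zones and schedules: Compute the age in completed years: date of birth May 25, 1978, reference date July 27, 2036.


Birth: 1978-05-25
Reference: 2036-07-27
Year difference: 2036 - 1978 = 58
Has birthday (05-25) occurred by 07-27? Yes
Age in full years: 58

58


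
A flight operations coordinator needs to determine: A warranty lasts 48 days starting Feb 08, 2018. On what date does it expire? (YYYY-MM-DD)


Start: 2018-02-08
Adding 48 days
Days remaining in February: 20
After February: 28 days still to add
March 2018 has 31 days, need 28
Result: 2018-03-28

2018-03-28


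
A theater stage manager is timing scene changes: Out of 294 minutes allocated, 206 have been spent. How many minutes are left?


Total budget: 294 minutes
Time used: 206 minutes
Remaining: 294 - 206 = 88 minutes
Percent used: 70.1%
Percent remaining: 29.9%

88


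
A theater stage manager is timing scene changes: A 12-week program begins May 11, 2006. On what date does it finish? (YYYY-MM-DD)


Start: 2006-05-11
Weeks to add: 12
Convert to days: 12 x 7 = 84 days
Add 84 days to 2006-05-11
Result: 2006-08-03

2006-08-03


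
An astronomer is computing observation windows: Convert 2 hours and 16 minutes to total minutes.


Hours: 2
Minutes: 16
Convert hours to minutes: 2 x 60 = 120
Add remaining minutes: 120 + 16 = 136

136


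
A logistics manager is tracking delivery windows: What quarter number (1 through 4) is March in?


Month: March (month 3)
Q1: January-March (months 1-3)
Q2: April-June (months 4-6)
Q3: July-September (months 7-9)
Q4: October-December (months 10-12)
Month 3 falls in Q1

1


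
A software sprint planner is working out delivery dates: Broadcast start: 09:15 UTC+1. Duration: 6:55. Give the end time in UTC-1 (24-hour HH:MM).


Start: 09:15 in UTC+1
Step 1 - add duration:
  minutes: 15 + 55 = 70 (carry 1h)
  hours: 9 + 6 + 1 = 16
  end in UTC+1: 16:10
Step 2 - convert UTC+1 -> UTC-1:
  offset difference: -1 - (1) = -2 hours
  16 + (-2) = 14 -> mod 24 = 14
Result: 14:10 in UTC-1

14:10


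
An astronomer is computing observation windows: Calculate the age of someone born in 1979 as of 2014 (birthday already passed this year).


Birth year: 1979
Current year: 2014
Age = current year - birth year
Age = 2014 - 1979 = 35

35


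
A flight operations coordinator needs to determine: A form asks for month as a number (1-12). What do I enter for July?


Calendar month order:
6. June
7. July <--
8. August
July is month number 7

7


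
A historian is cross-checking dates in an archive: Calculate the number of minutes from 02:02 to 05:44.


Start time: 02:02 = 122 minutes from midnight
End time: 05:44 = 344 minutes from midnight
Difference: 344 - 122 = 222 minutes
That is 3 hours and 42 minutes

222


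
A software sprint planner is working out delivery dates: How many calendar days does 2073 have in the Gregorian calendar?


Year: 2073
Check leap year rules:
Divisible by 4? No
2073 is not a leap year
Days: 365

365


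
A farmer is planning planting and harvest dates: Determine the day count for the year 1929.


Year: 1929
Check leap year rules:
Divisible by 4? No
1929 is not a leap year
Days: 365

365


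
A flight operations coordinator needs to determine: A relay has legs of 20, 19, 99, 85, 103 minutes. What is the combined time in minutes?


Durations: 20, 19, 99, 85, 103
Running sum: 20
+ 19 = 39
+ 99 = 138
+ 85 = 223
+ 103 = 326
Total duration: 326 minutes
That is 5 hours and 26 minutes

326


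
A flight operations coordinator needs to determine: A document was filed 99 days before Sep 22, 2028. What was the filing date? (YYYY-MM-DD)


Start: 2028-09-22
Subtracting 99 days
Days already passed in September: 22
After going back through September: 77 more days to subtract
August 2028: 31 days, 46 remaining
July 2028: 31 days, 15 remaining
June 2028 has 30 days, need 15
Result: 2028-06-15

2028-06-15


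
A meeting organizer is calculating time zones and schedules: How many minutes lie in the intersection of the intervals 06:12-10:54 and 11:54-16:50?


Interval A: [372, 654] minutes from midnight
Interval B: [714, 1010] minutes from midnight
Overlap start = max(372, 714) = 714
Overlap end = min(654, 1010) = 654
End <= start, so the intervals do not overlap: 0 minutes

0


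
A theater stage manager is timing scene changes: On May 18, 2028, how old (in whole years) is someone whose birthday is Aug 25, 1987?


Birth: 1987-08-25
Reference: 2028-05-18
Year difference: 2028 - 1987 = 41
Has birthday (08-25) occurred by 05-18? No
Birthday not yet reached this year -> subtract 1
Age in full years: 40

40


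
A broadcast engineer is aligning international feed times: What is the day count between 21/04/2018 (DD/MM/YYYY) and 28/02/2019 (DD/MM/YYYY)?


Start date: 2018-04-21
End date: 2019-02-28
Apr 2018: +10 days
May 2018: +31 days
Jun 2018: +30 days
... (8 more months)
Total: 313 days

313


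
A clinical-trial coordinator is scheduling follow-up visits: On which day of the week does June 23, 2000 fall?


Date: 2000-06-23
January 1, 2000 is a Saturday
Day of year: 175
Offset from Jan 1: 174 days
174 mod 7 = 6
Result: Friday

Friday


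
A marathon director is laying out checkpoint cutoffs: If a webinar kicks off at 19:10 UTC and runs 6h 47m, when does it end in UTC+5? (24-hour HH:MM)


Start: 19:10 in UTC
Step 1 - add duration:
  minutes: 10 + 47 = 57
  hours: 19 + 6 + 0 = 25
  end in UTC: 01:57
Step 2 - convert UTC -> UTC+5:
  offset difference: 5 - (0) = 5 hours
  1 + (5) = 6 -> mod 24 = 6
Result: 06:57 in UTC+5

06:57


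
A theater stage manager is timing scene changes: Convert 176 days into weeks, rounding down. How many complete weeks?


Total days: 176
Days per week: 7
Division: 176 / 7 = 25 remainder 1
Complete weeks: 25
Remaining days: 1

25


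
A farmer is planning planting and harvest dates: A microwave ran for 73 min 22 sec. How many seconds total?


Minutes: 73
Extra seconds: 22
Seconds per minute: 60
Minutes to seconds: 73 x 60 = 4380
Total: 4380 + 22 = 4402

4402


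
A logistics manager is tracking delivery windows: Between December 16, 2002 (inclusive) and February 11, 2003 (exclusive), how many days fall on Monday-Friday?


Start: 2002-12-16 (Monday)
End (exclusive): 2003-02-11 (Tuesday)
Total calendar days: 57
Full weeks: 57 // 7 = 8 -> 40 weekdays
Remaining 1 days starting on Monday:
  Mon(w) -> 1 weekdays
Total business days: 40 + 1 = 41

41


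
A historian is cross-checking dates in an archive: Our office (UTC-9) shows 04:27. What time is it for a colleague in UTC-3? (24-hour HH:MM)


Local time: 04:27 at UTC-9 (offset -9h)
Target zone: UTC-3 (offset -3h)
Difference: -3 - (-9) = 6 hours
Calculation: 4 + (6) = 10
Result: 10:27

10:27


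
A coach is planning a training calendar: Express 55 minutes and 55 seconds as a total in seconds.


Minutes: 55
Seconds: 55
Convert minutes to seconds: 55 x 60 = 3300
Add remaining seconds: 3300 + 55 = 3355

3355


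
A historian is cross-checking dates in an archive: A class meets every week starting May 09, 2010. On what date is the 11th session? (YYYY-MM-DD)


First occurrence: 2010-05-09 (occurrence 1)
Each occurrence is 7 days after the previous.
Occurrence 11 is 10 weeks after the first.
10 weeks = 70 days
2010-05-09 + 70 days = 2010-07-18

2010-07-18


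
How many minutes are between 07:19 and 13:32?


Start time: 07:19 = 439 minutes from midnight
End time: 13:32 = 812 minutes from midnight
Difference: 812 - 439 = 373 minutes
That is 6 hours and 13 minutes

373


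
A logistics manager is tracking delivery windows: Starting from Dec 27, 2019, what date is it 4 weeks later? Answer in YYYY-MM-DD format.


Start: 2019-12-27
Weeks to add: 4
Convert to days: 4 x 7 = 28 days
Add 28 days to 2019-12-27
Result: 2020-01-24

2020-01-24


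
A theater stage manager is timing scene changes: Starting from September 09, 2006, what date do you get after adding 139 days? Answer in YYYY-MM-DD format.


Start: 2006-09-09
Adding 139 days
Days remaining in September: 21
After September: 118 days still to add
October 2006: 31 days, 87 remaining
November 2006: 30 days, 57 remaining
December 2006: 31 days, 26 remaining
January 2007 has 31 days, need 26
Result: 2007-01-26

2007-01-26


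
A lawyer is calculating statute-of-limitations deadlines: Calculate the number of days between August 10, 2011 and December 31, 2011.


Start: August 10, 2011
End: December 31, 2011
Days left in August: 21
September: 30
October: 31
November: 30
December: 31
Sum of remaining months: 122
Total: 21 + 122 = 143

143


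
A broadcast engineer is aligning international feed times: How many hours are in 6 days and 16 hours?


Days: 6
Extra hours: 16
Hours per day: 24
Days to hours: 6 x 24 = 144
Total: 144 + 16 = 160

160
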